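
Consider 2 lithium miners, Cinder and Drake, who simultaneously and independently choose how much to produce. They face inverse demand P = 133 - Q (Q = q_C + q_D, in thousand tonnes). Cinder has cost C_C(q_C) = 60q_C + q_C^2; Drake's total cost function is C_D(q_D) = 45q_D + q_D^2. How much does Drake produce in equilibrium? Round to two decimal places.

Cinder's profit: π_C = (133 - Q)q_C - (60q_C + q_C²). Setting ∂π_C/∂q_C = 0: 73 - 4q_C - (q_D) = 0.
Drake's first-order condition: 88 - 4q_D - (q_C) = 0.
Rearranging gives the reaction functions q_C = (73 - q_D)/4 and q_D = (88 - q_C)/4.
Substituting one into the other gives q_C = 68/5 and q_D = 93/5.

18.60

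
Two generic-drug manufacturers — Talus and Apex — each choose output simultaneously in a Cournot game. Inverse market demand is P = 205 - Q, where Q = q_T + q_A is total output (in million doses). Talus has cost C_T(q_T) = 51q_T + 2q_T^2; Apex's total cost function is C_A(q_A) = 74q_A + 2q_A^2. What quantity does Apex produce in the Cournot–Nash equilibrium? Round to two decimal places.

18.06

Talus's profit: π_T = (205 - Q)q_T - (51q_T + 2q_T²). Setting ∂π_T/∂q_T = 0: 154 - 6q_T - (q_A) = 0.
Apex's profit: π_A = (205 - Q)q_A - (74q_A + 2q_A²). Setting ∂π_A/∂q_A = 0: 131 - 6q_A - (q_T) = 0.
Rearranging gives the reaction functions q_T = (154 - q_A)/6 and q_A = (131 - q_T)/6.
Solving the pair: q_T = 793/35, q_A = 632/35.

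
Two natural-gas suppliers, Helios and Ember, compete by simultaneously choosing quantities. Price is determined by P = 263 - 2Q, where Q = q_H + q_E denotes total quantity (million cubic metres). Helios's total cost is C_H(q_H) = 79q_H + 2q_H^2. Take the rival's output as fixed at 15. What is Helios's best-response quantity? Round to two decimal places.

With the rival's output fixed at 15, Helios's profit is π_H = (263 - 2·15 - 2q_H)q_H - (79q_H + 2q_H²) = (233 - 2q_H)q_H - (79q_H + 2q_H²).
∂π_H/∂q_H = 154 - 8q_H = 0, so q_H = 77/4.

19.25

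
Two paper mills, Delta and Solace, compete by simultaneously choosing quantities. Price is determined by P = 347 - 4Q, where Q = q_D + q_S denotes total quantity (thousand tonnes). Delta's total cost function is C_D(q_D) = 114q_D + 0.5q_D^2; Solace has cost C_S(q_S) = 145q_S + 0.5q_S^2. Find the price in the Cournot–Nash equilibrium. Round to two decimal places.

213.15

Delta's profit: π_D = (347 - 4Q)q_D - (114q_D + (1/2)q_D²). Setting ∂π_D/∂q_D = 0: 233 - 9q_D - 4(q_S) = 0.
Solace's first-order condition: 202 - 9q_S - 4(q_D) = 0.
Best responses: q_D = (233 - 4q_S)/9, q_S = (202 - 4q_D)/9.
Substituting one into the other gives q_D = 1289/65 and q_S = 886/65.
Total output Q = 435/13, so price P = 347 - 4·(435/13) = 213.1538.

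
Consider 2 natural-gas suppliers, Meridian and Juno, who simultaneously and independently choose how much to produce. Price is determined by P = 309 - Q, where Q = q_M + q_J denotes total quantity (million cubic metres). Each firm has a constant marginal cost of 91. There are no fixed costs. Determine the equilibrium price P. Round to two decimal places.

163.67

A representative firm's profit is π_i = q_i(309 - Q) - 91q_i.
Setting ∂π_i/∂q_i = 0 with rivals' quantities fixed: 218 - 2q_i - q_j = 0.
By symmetry each firm produces the same amount; substituting q_j = q_i yields q_i = 218/3.
Total output Q = 436/3, so price P = 309 - 436/3 = 491/3.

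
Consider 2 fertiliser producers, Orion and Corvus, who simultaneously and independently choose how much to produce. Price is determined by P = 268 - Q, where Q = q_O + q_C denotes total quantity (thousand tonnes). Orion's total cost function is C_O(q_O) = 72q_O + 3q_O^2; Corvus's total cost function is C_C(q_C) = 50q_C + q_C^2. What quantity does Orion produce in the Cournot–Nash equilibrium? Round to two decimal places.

Orion's profit: π_O = (268 - Q)q_O - (72q_O + 3q_O²). Setting ∂π_O/∂q_O = 0: 196 - 8q_O - (q_C) = 0.
Corvus's first-order condition: 218 - 4q_C - (q_O) = 0.
So q_O = (196 - q_C)/8 and q_C = (218 - q_O)/4.
Solving the pair: q_O = 566/31, q_C = 1548/31.

18.26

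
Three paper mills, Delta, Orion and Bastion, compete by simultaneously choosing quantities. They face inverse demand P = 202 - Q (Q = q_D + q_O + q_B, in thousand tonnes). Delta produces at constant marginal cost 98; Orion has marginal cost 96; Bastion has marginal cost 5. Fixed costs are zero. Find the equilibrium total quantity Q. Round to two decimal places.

Delta's profit: π_D = (202 - Q)q_D - (98q_D). Setting ∂π_D/∂q_D = 0: 104 - 2q_D - (q_O + q_B) = 0.
Orion's profit: π_O = (202 - Q)q_O - (96q_O). Setting ∂π_O/∂q_O = 0: 106 - 2q_O - (q_D + q_B) = 0.
Bastion's profit: π_B = (202 - Q)q_B - (5q_B). Setting ∂π_B/∂q_B = 0: 197 - 2q_B - (q_D + q_O) = 0.
Summing all 3 equations gives 407 − 4Q = 0, hence Q = 407/4.
Back-substituting: q_D = (104 − 407/4) = 9/4, q_O = (106 − 407/4) = 17/4, q_B = (197 − 407/4) = 381/4.
Total output Q = 9/4 + 17/4 + 381/4 = 407/4.

101.75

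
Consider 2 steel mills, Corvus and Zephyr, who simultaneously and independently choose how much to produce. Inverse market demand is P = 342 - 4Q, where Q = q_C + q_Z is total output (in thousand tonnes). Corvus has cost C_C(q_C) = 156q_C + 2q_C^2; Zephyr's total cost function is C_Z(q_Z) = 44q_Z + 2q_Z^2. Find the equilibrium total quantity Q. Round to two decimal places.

30.25

Corvus's profit: π_C = (342 - 4Q)q_C - (156q_C + 2q_C²). Setting ∂π_C/∂q_C = 0: 186 - 12q_C - 4(q_Z) = 0.
Zephyr's profit: π_Z = (342 - 4Q)q_Z - (44q_Z + 2q_Z²). Setting ∂π_Z/∂q_Z = 0: 298 - 12q_Z - 4(q_C) = 0.
Rearranging gives the reaction functions q_C = (186 - 4q_Z)/12 and q_Z = (298 - 4q_C)/12.
Solving the pair: q_C = 65/8, q_Z = 177/8.
Total output Q = 65/8 + 177/8 = 121/4.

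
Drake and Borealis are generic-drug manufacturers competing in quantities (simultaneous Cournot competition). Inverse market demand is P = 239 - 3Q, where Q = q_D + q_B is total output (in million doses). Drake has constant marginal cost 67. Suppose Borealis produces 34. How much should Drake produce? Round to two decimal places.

With the rival's output fixed at 34, Drake's profit is π_D = (239 - 3·34 - 3q_D)q_D - (67q_D) = (137 - 3q_D)q_D - (67q_D).
∂π_D/∂q_D = 70 - 6q_D = 0, so q_D = 35/3.

11.67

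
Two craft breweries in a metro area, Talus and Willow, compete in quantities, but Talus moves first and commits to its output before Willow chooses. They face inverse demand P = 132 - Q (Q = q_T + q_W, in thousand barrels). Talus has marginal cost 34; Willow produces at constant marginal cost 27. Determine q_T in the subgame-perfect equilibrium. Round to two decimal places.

Solve by backward induction. Given q_T, the follower Willow maximises π_W = (132 - q_T - q_W)q_W - 27q_W.
Setting the follower's marginal profit to zero, 105 - q_T - 2q_W = 0, i.e. q_W = (105 - q_T)/2.
Talus substitutes q_W(q_T) into its own profit: π_T = q_T(132 - q_T - (105 - q_T)/2) - 34q_T = (159/2 - (1/2)q_T)q_T - 34q_T.
Leader FOC: 91/2 - q_T = 0, so q_T = 91/2.
Then q_W = (105 - 91/2)/2 = 119/4.

45.50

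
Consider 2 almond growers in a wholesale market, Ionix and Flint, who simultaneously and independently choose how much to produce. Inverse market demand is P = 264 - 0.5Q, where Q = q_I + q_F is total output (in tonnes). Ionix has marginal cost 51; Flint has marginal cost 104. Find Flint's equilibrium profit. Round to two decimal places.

2544.22

Ionix's profit: π_I = (264 - 0.5Q)q_I - (51q_I). Setting ∂π_I/∂q_I = 0: 213 - q_I - (1/2)(q_F) = 0.
Flint's first-order condition: 160 - q_F - (1/2)(q_I) = 0.
So q_I = (213 - (1/2)q_F) and q_F = (160 - (1/2)q_I).
Substituting one into the other gives q_I = 532/3 and q_F = 214/3.
Price P = 264 - (1/2)·(746/3) = 419/3.
Flint's profit: (419/3 - 104)·(214/3) = 2544.2222.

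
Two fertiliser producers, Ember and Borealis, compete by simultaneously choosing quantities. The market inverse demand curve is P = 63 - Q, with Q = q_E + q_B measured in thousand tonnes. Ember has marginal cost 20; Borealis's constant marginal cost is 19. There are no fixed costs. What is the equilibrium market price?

Ember's profit: π_E = (63 - Q)q_E - (20q_E). Setting ∂π_E/∂q_E = 0: 43 - 2q_E - (q_B) = 0.
Borealis's first-order condition: 44 - 2q_B - (q_E) = 0.
So q_E = (43 - q_B)/2 and q_B = (44 - q_E)/2.
Solving the pair: q_E = 14, q_B = 15.
Total output Q = 29, so price P = 63 - 29 = 34.

34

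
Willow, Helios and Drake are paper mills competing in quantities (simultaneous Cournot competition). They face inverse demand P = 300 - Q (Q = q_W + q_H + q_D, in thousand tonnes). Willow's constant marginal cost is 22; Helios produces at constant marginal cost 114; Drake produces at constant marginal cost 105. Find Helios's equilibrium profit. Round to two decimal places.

Willow's profit: π_W = (300 - Q)q_W - (22q_W). Setting ∂π_W/∂q_W = 0: 278 - 2q_W - (q_H + q_D) = 0.
Helios's first-order condition: 186 - 2q_H - (q_W + q_D) = 0.
Drake's profit: π_D = (300 - Q)q_D - (105q_D). Setting ∂π_D/∂q_D = 0: 195 - 2q_D - (q_W + q_H) = 0.
Summing all 3 equations gives 659 − 4Q = 0, hence Q = 659/4.
Back-substituting: q_W = (278 − 659/4) = 453/4, q_H = (186 − 659/4) = 85/4, q_D = (195 − 659/4) = 121/4.
Price P = 300 - 659/4 = 541/4.
Helios's profit: (541/4 - 114)·(85/4) = 451.5625.

451.56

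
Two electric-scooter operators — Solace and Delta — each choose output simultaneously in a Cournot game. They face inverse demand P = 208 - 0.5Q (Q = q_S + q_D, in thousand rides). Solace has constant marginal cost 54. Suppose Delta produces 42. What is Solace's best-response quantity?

133

With the rival's output fixed at 42, Solace's profit is π_S = (208 - (1/2)·42 - (1/2)q_S)q_S - (54q_S) = (187 - (1/2)q_S)q_S - (54q_S).
∂π_S/∂q_S = 133 - q_S = 0, so q_S = 133.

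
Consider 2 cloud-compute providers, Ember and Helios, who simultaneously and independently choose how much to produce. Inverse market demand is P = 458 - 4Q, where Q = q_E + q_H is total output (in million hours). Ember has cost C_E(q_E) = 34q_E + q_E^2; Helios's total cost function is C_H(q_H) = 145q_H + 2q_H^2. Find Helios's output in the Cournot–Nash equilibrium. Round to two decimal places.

Ember's profit: π_E = (458 - 4Q)q_E - (34q_E + q_E²). Setting ∂π_E/∂q_E = 0: 424 - 10q_E - 4(q_H) = 0.
Helios's profit: π_H = (458 - 4Q)q_H - (145q_H + 2q_H²). Setting ∂π_H/∂q_H = 0: 313 - 12q_H - 4(q_E) = 0.
Best responses: q_E = (424 - 4q_H)/10, q_H = (313 - 4q_E)/12.
Substituting one into the other gives q_E = 959/26 and q_H = 717/52.

13.79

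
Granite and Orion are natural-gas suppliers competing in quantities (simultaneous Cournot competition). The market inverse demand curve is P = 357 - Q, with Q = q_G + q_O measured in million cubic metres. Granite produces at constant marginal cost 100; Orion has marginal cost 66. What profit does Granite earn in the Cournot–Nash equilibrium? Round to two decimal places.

5525.44

Granite's profit: π_G = (357 - Q)q_G - (100q_G). Setting ∂π_G/∂q_G = 0: 257 - 2q_G - (q_O) = 0.
Orion's profit: π_O = (357 - Q)q_O - (66q_O). Setting ∂π_O/∂q_O = 0: 291 - 2q_O - (q_G) = 0.
Best responses: q_G = (257 - q_O)/2, q_O = (291 - q_G)/2.
Substituting one into the other gives q_G = 223/3 and q_O = 325/3.
Price P = 357 - 548/3 = 523/3.
Granite's profit: (523/3 - 100)·(223/3) = 5525.4444.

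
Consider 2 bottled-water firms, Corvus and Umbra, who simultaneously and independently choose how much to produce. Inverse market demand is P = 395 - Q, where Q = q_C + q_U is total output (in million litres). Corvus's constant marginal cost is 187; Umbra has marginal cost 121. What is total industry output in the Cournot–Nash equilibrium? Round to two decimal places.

Corvus's profit: π_C = (395 - Q)q_C - (187q_C). Setting ∂π_C/∂q_C = 0: 208 - 2q_C - (q_U) = 0.
Umbra's first-order condition: 274 - 2q_U - (q_C) = 0.
So q_C = (208 - q_U)/2 and q_U = (274 - q_C)/2.
Solving the pair: q_C = 142/3, q_U = 340/3.
Total output Q = 142/3 + 340/3 = 482/3.

160.67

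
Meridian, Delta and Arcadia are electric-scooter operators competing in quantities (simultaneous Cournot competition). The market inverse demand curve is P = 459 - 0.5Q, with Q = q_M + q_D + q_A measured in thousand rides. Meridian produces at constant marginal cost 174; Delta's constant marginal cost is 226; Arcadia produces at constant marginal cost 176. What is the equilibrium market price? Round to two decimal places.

Meridian's profit: π_M = (459 - 0.5Q)q_M - (174q_M). Setting ∂π_M/∂q_M = 0: 285 - q_M - (1/2)(q_D + q_A) = 0.
Delta's profit: π_D = (459 - 0.5Q)q_D - (226q_D). Setting ∂π_D/∂q_D = 0: 233 - q_D - (1/2)(q_M + q_A) = 0.
Arcadia's profit: π_A = (459 - 0.5Q)q_A - (176q_A). Setting ∂π_A/∂q_A = 0: 283 - q_A - (1/2)(q_M + q_D) = 0.
Adding the 3 first-order conditions: 801 − 2Q = 0, so Q = 801/2.
Back-substituting: q_M = (285 − 801/4)/(1/2) = 339/2, q_D = (233 − 801/4)/(1/2) = 131/2, q_A = (283 − 801/4)/(1/2) = 331/2.
Total output Q = 801/2, so price P = 459 - (1/2)·(801/2) = 1035/4.

258.75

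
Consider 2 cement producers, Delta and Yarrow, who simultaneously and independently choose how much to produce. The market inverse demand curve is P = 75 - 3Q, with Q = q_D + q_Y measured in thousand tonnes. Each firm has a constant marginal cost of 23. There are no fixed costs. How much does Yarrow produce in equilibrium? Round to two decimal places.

5.78

Each firm earns π_i = (75 - 3Q)q_i - 23q_i.
Setting ∂π_i/∂q_i = 0 with rivals' quantities fixed: 52 - 6q_i - 3q_j = 0.
By symmetry each firm produces the same amount; substituting q_j = q_i yields q_i = 52/9.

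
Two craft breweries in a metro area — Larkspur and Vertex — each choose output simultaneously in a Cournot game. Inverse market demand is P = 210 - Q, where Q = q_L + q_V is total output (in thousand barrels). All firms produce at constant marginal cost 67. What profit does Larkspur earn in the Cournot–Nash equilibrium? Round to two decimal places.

A representative firm's profit is π_i = q_i(210 - Q) - 67q_i.
First-order condition (treating rivals' output as given): 143 - 2q_i - q_j = 0.
By symmetry each firm produces the same amount; substituting q_j = q_i yields q_i = 143/3.
Price P = 210 - 286/3 = 344/3.
Larkspur's profit: (344/3 - 67)·(143/3) = 2272.1111.

2272.11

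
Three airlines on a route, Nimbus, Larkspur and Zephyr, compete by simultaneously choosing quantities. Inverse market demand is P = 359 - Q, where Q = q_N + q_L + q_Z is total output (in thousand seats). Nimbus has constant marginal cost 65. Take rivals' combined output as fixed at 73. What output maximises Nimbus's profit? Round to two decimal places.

110.50

With rivals' combined output fixed at 73, Nimbus's profit is π_N = (359 - 73 - q_N)q_N - (65q_N) = (286 - q_N)q_N - (65q_N).
∂π_N/∂q_N = 221 - 2q_N = 0, so q_N = 221/2.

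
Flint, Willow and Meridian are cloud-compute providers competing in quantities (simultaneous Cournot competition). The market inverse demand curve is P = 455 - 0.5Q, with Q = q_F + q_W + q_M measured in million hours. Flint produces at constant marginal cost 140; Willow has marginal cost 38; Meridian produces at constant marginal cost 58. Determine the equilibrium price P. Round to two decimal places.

172.75

Flint's profit: π_F = (455 - 0.5Q)q_F - (140q_F). Setting ∂π_F/∂q_F = 0: 315 - q_F - (1/2)(q_W + q_M) = 0.
Willow's first-order condition: 417 - q_W - (1/2)(q_F + q_M) = 0.
Meridian's first-order condition: 397 - q_M - (1/2)(q_F + q_W) = 0.
Adding the 3 first-order conditions: 1129 − 2Q = 0, so Q = 1129/2.
Back-substituting: q_F = (315 − 1129/4)/(1/2) = 131/2, q_W = (417 − 1129/4)/(1/2) = 539/2, q_M = (397 − 1129/4)/(1/2) = 459/2.
Total output Q = 1129/2, so price P = 455 - (1/2)·(1129/2) = 691/4.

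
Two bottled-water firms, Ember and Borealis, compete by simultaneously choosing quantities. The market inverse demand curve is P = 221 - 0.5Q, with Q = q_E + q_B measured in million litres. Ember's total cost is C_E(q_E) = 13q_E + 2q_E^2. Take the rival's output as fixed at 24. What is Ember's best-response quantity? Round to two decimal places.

With the rival's output fixed at 24, Ember's profit is π_E = (221 - (1/2)·24 - (1/2)q_E)q_E - (13q_E + 2q_E²) = (209 - (1/2)q_E)q_E - (13q_E + 2q_E²).
∂π_E/∂q_E = 196 - 5q_E = 0, so q_E = 196/5.

39.20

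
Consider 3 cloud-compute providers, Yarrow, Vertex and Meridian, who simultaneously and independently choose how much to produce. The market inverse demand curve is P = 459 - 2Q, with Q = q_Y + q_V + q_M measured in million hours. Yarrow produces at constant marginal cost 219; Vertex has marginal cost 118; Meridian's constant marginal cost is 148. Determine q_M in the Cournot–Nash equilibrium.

Yarrow's profit: π_Y = (459 - 2Q)q_Y - (219q_Y). Setting ∂π_Y/∂q_Y = 0: 240 - 4q_Y - 2(q_V + q_M) = 0.
Vertex's first-order condition: 341 - 4q_V - 2(q_Y + q_M) = 0.
Meridian's first-order condition: 311 - 4q_M - 2(q_Y + q_V) = 0.
Adding the 3 conditions: 892 − 4Q − 4Q = 0, i.e. Q = 223/2.
Back-substituting: q_Y = (240 − 223)/2 = 17/2, q_V = (341 − 223)/2 = 59, q_M = (311 − 223)/2 = 44.

44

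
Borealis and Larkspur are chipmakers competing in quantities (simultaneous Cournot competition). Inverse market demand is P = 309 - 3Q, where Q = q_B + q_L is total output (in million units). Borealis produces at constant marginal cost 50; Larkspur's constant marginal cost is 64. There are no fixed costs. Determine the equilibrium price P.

141

Borealis's profit: π_B = (309 - 3Q)q_B - (50q_B). Setting ∂π_B/∂q_B = 0: 259 - 6q_B - 3(q_L) = 0.
Larkspur's first-order condition: 245 - 6q_L - 3(q_B) = 0.
Best responses: q_B = (259 - 3q_L)/6, q_L = (245 - 3q_B)/6.
Solving the pair: q_B = 91/3, q_L = 77/3.
Total output Q = 56, so price P = 309 - 3·56 = 141.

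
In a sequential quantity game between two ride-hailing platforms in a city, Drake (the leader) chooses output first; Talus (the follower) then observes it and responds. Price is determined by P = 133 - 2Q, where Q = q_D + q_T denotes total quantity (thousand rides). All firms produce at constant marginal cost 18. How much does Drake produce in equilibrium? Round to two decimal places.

Solve by backward induction. Given q_D, the follower Talus maximises π_T = (133 - 2q_D - 2q_T)q_T - 18q_T.
Follower FOC: 115 - 2q_D - 4q_T = 0, so q_T(q_D) = (115 - 2q_D)/4.
Drake substitutes q_T(q_D) into its own profit: π_D = q_D(133 - 2q_D - (115 - 2q_D)/2) - 18q_D = (151/2 - q_D)q_D - 18q_D.
The leader's first-order condition 115/2 - 2q_D = 0 yields q_D = 115/4.
Then q_T = (115 - 2·(115/4))/4 = 115/8.

28.75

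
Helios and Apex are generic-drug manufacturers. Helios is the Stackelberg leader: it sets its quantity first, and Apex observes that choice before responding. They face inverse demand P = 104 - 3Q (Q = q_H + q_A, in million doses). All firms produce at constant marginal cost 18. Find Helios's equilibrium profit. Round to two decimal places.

Solve by backward induction. Given q_H, the follower Apex maximises π_A = (104 - 3q_H - 3q_A)q_A - 18q_A.
Follower FOC: 86 - 3q_H - 6q_A = 0, so q_A(q_H) = (86 - 3q_H)/6.
The leader anticipates this reaction. Substituting into P = 104 - 3Q gives P = 61 - (3/2)q_H, so π_H = (61 - (3/2)q_H)q_H - 18q_H.
Maximising: ∂π_H/∂q_H = 43 - 3q_H = 0, giving q_H = 43/3.
Then q_A = (86 - 3·(43/3))/6 = 43/6.
Price P = 104 - 3·(43/2) = 79/2.
Helios's profit: (79/2 - 18)·(43/3) = 1849/6.

308.17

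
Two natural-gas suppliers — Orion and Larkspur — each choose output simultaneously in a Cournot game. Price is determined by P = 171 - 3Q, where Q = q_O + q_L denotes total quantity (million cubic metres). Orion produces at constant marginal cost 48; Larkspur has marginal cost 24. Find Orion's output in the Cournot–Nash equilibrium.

Orion's profit: π_O = (171 - 3Q)q_O - (48q_O). Setting ∂π_O/∂q_O = 0: 123 - 6q_O - 3(q_L) = 0.
Larkspur's first-order condition: 147 - 6q_L - 3(q_O) = 0.
Best responses: q_O = (123 - 3q_L)/6, q_L = (147 - 3q_O)/6.
Solving the pair: q_O = 11, q_L = 19.

11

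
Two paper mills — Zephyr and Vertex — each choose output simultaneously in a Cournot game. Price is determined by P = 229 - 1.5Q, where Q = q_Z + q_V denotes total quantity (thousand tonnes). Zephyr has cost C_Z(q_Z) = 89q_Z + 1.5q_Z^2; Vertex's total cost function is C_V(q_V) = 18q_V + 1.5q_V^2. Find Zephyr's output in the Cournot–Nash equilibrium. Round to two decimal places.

15.51

Zephyr's profit: π_Z = (229 - 1.5Q)q_Z - (89q_Z + (3/2)q_Z²). Setting ∂π_Z/∂q_Z = 0: 140 - 6q_Z - (3/2)(q_V) = 0.
Vertex's profit: π_V = (229 - 1.5Q)q_V - (18q_V + (3/2)q_V²). Setting ∂π_V/∂q_V = 0: 211 - 6q_V - (3/2)(q_Z) = 0.
Best responses: q_Z = (140 - (3/2)q_V)/6, q_V = (211 - (3/2)q_Z)/6.
Substituting one into the other gives q_Z = 698/45 and q_V = 1408/45.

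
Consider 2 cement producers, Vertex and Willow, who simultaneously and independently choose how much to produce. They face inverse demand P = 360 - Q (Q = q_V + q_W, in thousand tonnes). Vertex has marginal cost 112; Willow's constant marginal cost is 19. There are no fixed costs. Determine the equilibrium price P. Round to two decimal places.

Vertex's profit: π_V = (360 - Q)q_V - (112q_V). Setting ∂π_V/∂q_V = 0: 248 - 2q_V - (q_W) = 0.
Willow's first-order condition: 341 - 2q_W - (q_V) = 0.
Best responses: q_V = (248 - q_W)/2, q_W = (341 - q_V)/2.
Substituting one into the other gives q_V = 155/3 and q_W = 434/3.
Total output Q = 589/3, so price P = 360 - 589/3 = 491/3.

163.67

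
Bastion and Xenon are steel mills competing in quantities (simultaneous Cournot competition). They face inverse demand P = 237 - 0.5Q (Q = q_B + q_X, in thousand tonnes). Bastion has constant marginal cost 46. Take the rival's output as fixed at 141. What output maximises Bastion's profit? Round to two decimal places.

120.50

With the rival's output fixed at 141, Bastion's profit is π_B = (237 - (1/2)·141 - (1/2)q_B)q_B - (46q_B) = (333/2 - (1/2)q_B)q_B - (46q_B).
∂π_B/∂q_B = 241/2 - q_B = 0, so q_B = 241/2.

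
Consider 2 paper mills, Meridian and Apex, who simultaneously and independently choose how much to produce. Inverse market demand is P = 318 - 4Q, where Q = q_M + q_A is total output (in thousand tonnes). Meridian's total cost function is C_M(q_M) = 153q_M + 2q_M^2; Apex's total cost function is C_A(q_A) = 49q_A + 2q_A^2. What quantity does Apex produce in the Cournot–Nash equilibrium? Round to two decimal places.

20.06

Meridian's profit: π_M = (318 - 4Q)q_M - (153q_M + 2q_M²). Setting ∂π_M/∂q_M = 0: 165 - 12q_M - 4(q_A) = 0.
Apex's first-order condition: 269 - 12q_A - 4(q_M) = 0.
So q_M = (165 - 4q_A)/12 and q_A = (269 - 4q_M)/12.
Substituting one into the other gives q_M = 113/16 and q_A = 321/16.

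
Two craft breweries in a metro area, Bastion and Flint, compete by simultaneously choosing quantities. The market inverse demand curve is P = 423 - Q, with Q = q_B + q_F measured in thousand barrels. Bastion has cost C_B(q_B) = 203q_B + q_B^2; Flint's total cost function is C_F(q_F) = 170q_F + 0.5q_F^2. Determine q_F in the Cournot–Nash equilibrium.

72

Bastion's profit: π_B = (423 - Q)q_B - (203q_B + q_B²). Setting ∂π_B/∂q_B = 0: 220 - 4q_B - (q_F) = 0.
Flint's first-order condition: 253 - 3q_F - (q_B) = 0.
So q_B = (220 - q_F)/4 and q_F = (253 - q_B)/3.
Substituting one into the other gives q_B = 37 and q_F = 72.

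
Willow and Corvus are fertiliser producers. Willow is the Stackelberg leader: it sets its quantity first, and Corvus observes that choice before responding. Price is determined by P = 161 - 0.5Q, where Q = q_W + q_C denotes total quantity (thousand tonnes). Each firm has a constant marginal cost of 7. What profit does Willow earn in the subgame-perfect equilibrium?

Solve by backward induction. Given q_W, the follower Corvus maximises π_C = (161 - (1/2)q_W - (1/2)q_C)q_C - 7q_C.
∂π_C/∂q_C = 154 - (1/2)q_W - q_C = 0 gives the reaction function q_C = (154 - (1/2)q_W).
Willow substitutes q_C(q_W) into its own profit: π_W = q_W(161 - (1/2)q_W - (154 - (1/2)q_W)/2) - 7q_W = (84 - (1/4)q_W)q_W - 7q_W.
The leader's first-order condition 77 - (1/2)q_W = 0 yields q_W = 154.
Then q_C = (154 - (1/2)·154) = 77.
Price P = 161 - (1/2)·231 = 91/2.
Willow's profit: (91/2 - 7)·154 = 5929.

5929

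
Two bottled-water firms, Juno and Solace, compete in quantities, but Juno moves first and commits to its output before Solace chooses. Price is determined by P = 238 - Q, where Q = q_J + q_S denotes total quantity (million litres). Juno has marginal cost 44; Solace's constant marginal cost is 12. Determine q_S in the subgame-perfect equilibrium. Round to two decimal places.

72.50

The follower Solace best-responds to any q_J: π_S = (238 - Q)q_S - 12q_S.
∂π_S/∂q_S = 226 - q_J - 2q_S = 0 gives the reaction function q_S = (226 - q_J)/2.
The leader anticipates this reaction. Substituting into P = 238 - Q gives P = 125 - (1/2)q_J, so π_J = (125 - (1/2)q_J)q_J - 44q_J.
Leader FOC: 81 - q_J = 0, so q_J = 81.
Then q_S = (226 - 81)/2 = 145/2.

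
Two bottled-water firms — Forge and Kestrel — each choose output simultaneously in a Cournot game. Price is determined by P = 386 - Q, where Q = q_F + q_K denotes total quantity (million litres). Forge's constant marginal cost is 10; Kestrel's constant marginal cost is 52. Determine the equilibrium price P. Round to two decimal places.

149.33

Forge's profit: π_F = (386 - Q)q_F - (10q_F). Setting ∂π_F/∂q_F = 0: 376 - 2q_F - (q_K) = 0.
Kestrel's profit: π_K = (386 - Q)q_K - (52q_K). Setting ∂π_K/∂q_K = 0: 334 - 2q_K - (q_F) = 0.
So q_F = (376 - q_K)/2 and q_K = (334 - q_F)/2.
Substituting one into the other gives q_F = 418/3 and q_K = 292/3.
Total output Q = 710/3, so price P = 386 - 710/3 = 448/3.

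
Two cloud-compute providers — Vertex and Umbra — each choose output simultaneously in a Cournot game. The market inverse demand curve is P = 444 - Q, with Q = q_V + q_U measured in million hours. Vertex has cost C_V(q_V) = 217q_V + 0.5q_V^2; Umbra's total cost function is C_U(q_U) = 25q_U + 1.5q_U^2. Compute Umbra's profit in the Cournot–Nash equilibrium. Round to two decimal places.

Vertex's profit: π_V = (444 - Q)q_V - (217q_V + (1/2)q_V²). Setting ∂π_V/∂q_V = 0: 227 - 3q_V - (q_U) = 0.
Umbra's profit: π_U = (444 - Q)q_U - (25q_U + (3/2)q_U²). Setting ∂π_U/∂q_U = 0: 419 - 5q_U - (q_V) = 0.
So q_V = (227 - q_U)/3 and q_U = (419 - q_V)/5.
Substituting one into the other gives q_V = 358/7 and q_U = 515/7.
Price P = 444 - 873/7 = 319.2857.
Umbra's profit: 319.2857·(515/7) - 25·(515/7) - (3/2)(515/7)² = 13531.8878.

13531.89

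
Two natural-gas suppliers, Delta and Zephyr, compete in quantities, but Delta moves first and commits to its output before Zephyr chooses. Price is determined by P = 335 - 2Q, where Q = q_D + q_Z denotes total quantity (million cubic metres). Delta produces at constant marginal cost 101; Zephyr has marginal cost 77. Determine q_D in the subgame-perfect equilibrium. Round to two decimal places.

52.50

The follower Zephyr best-responds to any q_D: π_Z = (335 - 2Q)q_Z - 77q_Z.
∂π_Z/∂q_Z = 258 - 2q_D - 4q_Z = 0 gives the reaction function q_Z = (258 - 2q_D)/4.
Delta substitutes q_Z(q_D) into its own profit: π_D = q_D(335 - 2q_D - (258 - 2q_D)/2) - 101q_D = (206 - q_D)q_D - 101q_D.
Maximising: ∂π_D/∂q_D = 105 - 2q_D = 0, giving q_D = 105/2.
Then q_Z = (258 - 2·(105/2))/4 = 153/4.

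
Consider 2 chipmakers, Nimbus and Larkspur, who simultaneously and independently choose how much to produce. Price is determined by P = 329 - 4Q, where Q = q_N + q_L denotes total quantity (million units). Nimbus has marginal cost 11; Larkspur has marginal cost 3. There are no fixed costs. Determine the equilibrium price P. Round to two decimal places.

Nimbus's profit: π_N = (329 - 4Q)q_N - (11q_N). Setting ∂π_N/∂q_N = 0: 318 - 8q_N - 4(q_L) = 0.
Larkspur's profit: π_L = (329 - 4Q)q_L - (3q_L). Setting ∂π_L/∂q_L = 0: 326 - 8q_L - 4(q_N) = 0.
Rearranging gives the reaction functions q_N = (318 - 4q_L)/8 and q_L = (326 - 4q_N)/8.
Solving the pair: q_N = 155/6, q_L = 167/6.
Total output Q = 161/3, so price P = 329 - 4·(161/3) = 343/3.

114.33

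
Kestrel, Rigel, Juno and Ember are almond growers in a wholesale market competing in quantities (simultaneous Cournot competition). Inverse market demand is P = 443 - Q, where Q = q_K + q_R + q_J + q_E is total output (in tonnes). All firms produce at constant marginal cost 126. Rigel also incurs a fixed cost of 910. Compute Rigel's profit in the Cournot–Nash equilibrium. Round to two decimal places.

A representative firm's profit is π_i = q_i(443 - Q) - 126q_i.
First-order condition (treating rivals' output as given): 317 - 2q_i - Σ_{j≠i} q_j = 0.
With identical firms every q_j equals q_i, so Σ_{j≠i} q_j = 3q_i and 317 = 5q_i, giving q_i = 317/5.
Price P = 443 - 1268/5 = 947/5.
Rigel's profit: (947/5 - 126)·(317/5) - 910 = 3109.5600.

3109.56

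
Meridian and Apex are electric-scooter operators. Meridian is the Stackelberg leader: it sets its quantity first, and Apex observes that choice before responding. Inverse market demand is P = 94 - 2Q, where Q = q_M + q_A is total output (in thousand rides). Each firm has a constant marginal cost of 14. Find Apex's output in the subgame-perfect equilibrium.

The follower Apex best-responds to any q_M: π_A = (94 - 2Q)q_A - 14q_A.
Follower FOC: 80 - 2q_M - 4q_A = 0, so q_A(q_M) = (80 - 2q_M)/4.
Meridian substitutes q_A(q_M) into its own profit: π_M = q_M(94 - 2q_M - (80 - 2q_M)/2) - 14q_M = (54 - q_M)q_M - 14q_M.
The leader's first-order condition 40 - 2q_M = 0 yields q_M = 20.
Then q_A = (80 - 2·20)/4 = 10.

10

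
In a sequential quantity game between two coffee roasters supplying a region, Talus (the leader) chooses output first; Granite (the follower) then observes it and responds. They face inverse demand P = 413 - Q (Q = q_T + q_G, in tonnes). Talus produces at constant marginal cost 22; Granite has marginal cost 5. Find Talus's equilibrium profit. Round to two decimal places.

17484.50

Solve by backward induction. Given q_T, the follower Granite maximises π_G = (413 - q_T - q_G)q_G - 5q_G.
∂π_G/∂q_G = 408 - q_T - 2q_G = 0 gives the reaction function q_G = (408 - q_T)/2.
The leader anticipates this reaction. Substituting into P = 413 - Q gives P = 209 - (1/2)q_T, so π_T = (209 - (1/2)q_T)q_T - 22q_T.
Leader FOC: 187 - q_T = 0, so q_T = 187.
Then q_G = (408 - 187)/2 = 221/2.
Price P = 413 - 595/2 = 231/2.
Talus's profit: (231/2 - 22)·187 = 17484.5000.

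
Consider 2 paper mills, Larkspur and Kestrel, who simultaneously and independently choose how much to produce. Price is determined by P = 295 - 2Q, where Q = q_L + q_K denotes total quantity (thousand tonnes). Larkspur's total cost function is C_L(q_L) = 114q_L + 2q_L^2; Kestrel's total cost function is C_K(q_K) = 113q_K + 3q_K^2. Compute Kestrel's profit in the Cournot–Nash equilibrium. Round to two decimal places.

1036.04

Larkspur's profit: π_L = (295 - 2Q)q_L - (114q_L + 2q_L²). Setting ∂π_L/∂q_L = 0: 181 - 8q_L - 2(q_K) = 0.
Kestrel's first-order condition: 182 - 10q_K - 2(q_L) = 0.
Best responses: q_L = (181 - 2q_K)/8, q_K = (182 - 2q_L)/10.
Substituting one into the other gives q_L = 723/38 and q_K = 547/38.
Price P = 295 - 2·(635/19) = 228.1579.
Kestrel's profit: 228.1579·(547/38) - 113·(547/38) - 3(547/38)² = 1036.0422.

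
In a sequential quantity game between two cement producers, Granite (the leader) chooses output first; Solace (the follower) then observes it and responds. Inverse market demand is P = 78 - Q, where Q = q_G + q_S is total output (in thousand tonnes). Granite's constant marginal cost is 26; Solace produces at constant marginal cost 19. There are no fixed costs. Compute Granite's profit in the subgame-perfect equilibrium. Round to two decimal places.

Solve by backward induction. Given q_G, the follower Solace maximises π_S = (78 - q_G - q_S)q_S - 19q_S.
∂π_S/∂q_S = 59 - q_G - 2q_S = 0 gives the reaction function q_S = (59 - q_G)/2.
Granite substitutes q_S(q_G) into its own profit: π_G = q_G(78 - q_G - (59 - q_G)/2) - 26q_G = (97/2 - (1/2)q_G)q_G - 26q_G.
Leader FOC: 45/2 - q_G = 0, so q_G = 45/2.
Then q_S = (59 - 45/2)/2 = 73/4.
Price P = 78 - 163/4 = 149/4.
Granite's profit: (149/4 - 26)·(45/2) = 253.1250.

253.13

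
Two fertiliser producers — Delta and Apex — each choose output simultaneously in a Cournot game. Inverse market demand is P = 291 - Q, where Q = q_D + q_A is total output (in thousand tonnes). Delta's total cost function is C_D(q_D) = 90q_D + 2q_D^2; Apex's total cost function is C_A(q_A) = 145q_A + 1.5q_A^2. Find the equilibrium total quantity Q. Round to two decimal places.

52.90

Delta's profit: π_D = (291 - Q)q_D - (90q_D + 2q_D²). Setting ∂π_D/∂q_D = 0: 201 - 6q_D - (q_A) = 0.
Apex's profit: π_A = (291 - Q)q_A - (145q_A + (3/2)q_A²). Setting ∂π_A/∂q_A = 0: 146 - 5q_A - (q_D) = 0.
So q_D = (201 - q_A)/6 and q_A = (146 - q_D)/5.
Substituting one into the other gives q_D = 859/29 and q_A = 675/29.
Total output Q = 859/29 + 675/29 = 1534/29.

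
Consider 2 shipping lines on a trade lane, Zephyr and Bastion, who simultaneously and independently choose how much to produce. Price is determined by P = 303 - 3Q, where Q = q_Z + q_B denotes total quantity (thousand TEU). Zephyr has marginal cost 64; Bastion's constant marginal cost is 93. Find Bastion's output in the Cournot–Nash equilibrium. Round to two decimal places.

20.11

Zephyr's profit: π_Z = (303 - 3Q)q_Z - (64q_Z). Setting ∂π_Z/∂q_Z = 0: 239 - 6q_Z - 3(q_B) = 0.
Bastion's profit: π_B = (303 - 3Q)q_B - (93q_B). Setting ∂π_B/∂q_B = 0: 210 - 6q_B - 3(q_Z) = 0.
Rearranging gives the reaction functions q_Z = (239 - 3q_B)/6 and q_B = (210 - 3q_Z)/6.
Substituting one into the other gives q_Z = 268/9 and q_B = 181/9.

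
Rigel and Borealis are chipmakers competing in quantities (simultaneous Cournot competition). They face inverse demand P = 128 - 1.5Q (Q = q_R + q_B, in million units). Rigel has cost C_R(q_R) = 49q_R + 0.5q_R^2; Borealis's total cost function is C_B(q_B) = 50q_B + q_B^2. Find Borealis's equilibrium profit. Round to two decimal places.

Rigel's profit: π_R = (128 - 1.5Q)q_R - (49q_R + (1/2)q_R²). Setting ∂π_R/∂q_R = 0: 79 - 4q_R - (3/2)(q_B) = 0.
Borealis's first-order condition: 78 - 5q_B - (3/2)(q_R) = 0.
Rearranging gives the reaction functions q_R = (79 - (3/2)q_B)/4 and q_B = (78 - (3/2)q_R)/5.
Solving the pair: q_R = 1112/71, q_B = 774/71.
Price P = 128 - (3/2)·(1886/71) = 88.1549.
Borealis's profit: 88.1549·(774/71) - 50·(774/71) - (774/71)² = 297.1018.

297.10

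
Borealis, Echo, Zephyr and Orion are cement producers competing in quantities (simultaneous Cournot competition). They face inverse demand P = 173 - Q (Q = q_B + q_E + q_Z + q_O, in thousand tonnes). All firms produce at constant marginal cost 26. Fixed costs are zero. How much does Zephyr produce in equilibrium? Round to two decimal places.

Each firm earns π_i = (173 - Q)q_i - 26q_i.
First-order condition (treating rivals' output as given): 147 - 2q_i - Σ_{j≠i} q_j = 0.
With identical firms every q_j equals q_i, so Σ_{j≠i} q_j = 3q_i and 147 = 5q_i, giving q_i = 147/5.

29.40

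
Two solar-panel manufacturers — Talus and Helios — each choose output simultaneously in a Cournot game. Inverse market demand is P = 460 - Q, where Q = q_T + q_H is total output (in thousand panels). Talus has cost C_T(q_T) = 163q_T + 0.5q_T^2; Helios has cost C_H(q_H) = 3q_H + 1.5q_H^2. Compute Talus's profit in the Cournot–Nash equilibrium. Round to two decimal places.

8087.63

Talus's profit: π_T = (460 - Q)q_T - (163q_T + (1/2)q_T²). Setting ∂π_T/∂q_T = 0: 297 - 3q_T - (q_H) = 0.
Helios's first-order condition: 457 - 5q_H - (q_T) = 0.
So q_T = (297 - q_H)/3 and q_H = (457 - q_T)/5.
Substituting one into the other gives q_T = 514/7 and q_H = 537/7.
Price P = 460 - 1051/7 = 309.8571.
Talus's profit: 309.8571·(514/7) - 163·(514/7) - (1/2)(514/7)² = 8087.6327.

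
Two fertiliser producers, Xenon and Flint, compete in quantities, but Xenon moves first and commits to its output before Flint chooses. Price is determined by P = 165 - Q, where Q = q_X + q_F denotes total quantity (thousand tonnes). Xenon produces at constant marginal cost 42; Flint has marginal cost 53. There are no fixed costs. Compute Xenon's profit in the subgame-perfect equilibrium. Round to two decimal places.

2244.50

The follower Flint best-responds to any q_X: π_F = (165 - Q)q_F - 53q_F.
∂π_F/∂q_F = 112 - q_X - 2q_F = 0 gives the reaction function q_F = (112 - q_X)/2.
The leader anticipates this reaction. Substituting into P = 165 - Q gives P = 109 - (1/2)q_X, so π_X = (109 - (1/2)q_X)q_X - 42q_X.
The leader's first-order condition 67 - q_X = 0 yields q_X = 67.
Then q_F = (112 - 67)/2 = 45/2.
Price P = 165 - 179/2 = 151/2.
Xenon's profit: (151/2 - 42)·67 = 2244.5000.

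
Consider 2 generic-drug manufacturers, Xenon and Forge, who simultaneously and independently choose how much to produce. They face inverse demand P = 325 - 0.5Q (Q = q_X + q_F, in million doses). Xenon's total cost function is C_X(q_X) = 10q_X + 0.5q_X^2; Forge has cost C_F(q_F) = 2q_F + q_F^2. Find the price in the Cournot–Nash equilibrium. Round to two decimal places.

214.39

Xenon's profit: π_X = (325 - 0.5Q)q_X - (10q_X + (1/2)q_X²). Setting ∂π_X/∂q_X = 0: 315 - 2q_X - (1/2)(q_F) = 0.
Forge's first-order condition: 323 - 3q_F - (1/2)(q_X) = 0.
So q_X = (315 - (1/2)q_F)/2 and q_F = (323 - (1/2)q_X)/3.
Solving the pair: q_X = 136.2609, q_F = 1954/23.
Total output Q = 221.2174, so price P = 325 - (1/2)·221.2174 = 214.3913.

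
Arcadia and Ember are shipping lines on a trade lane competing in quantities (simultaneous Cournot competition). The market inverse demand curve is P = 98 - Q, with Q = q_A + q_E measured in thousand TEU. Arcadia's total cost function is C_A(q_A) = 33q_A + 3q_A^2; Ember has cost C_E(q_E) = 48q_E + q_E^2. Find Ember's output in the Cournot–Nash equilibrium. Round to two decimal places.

Arcadia's profit: π_A = (98 - Q)q_A - (33q_A + 3q_A²). Setting ∂π_A/∂q_A = 0: 65 - 8q_A - (q_E) = 0.
Ember's first-order condition: 50 - 4q_E - (q_A) = 0.
So q_A = (65 - q_E)/8 and q_E = (50 - q_A)/4.
Solving the pair: q_A = 210/31, q_E = 335/31.

10.81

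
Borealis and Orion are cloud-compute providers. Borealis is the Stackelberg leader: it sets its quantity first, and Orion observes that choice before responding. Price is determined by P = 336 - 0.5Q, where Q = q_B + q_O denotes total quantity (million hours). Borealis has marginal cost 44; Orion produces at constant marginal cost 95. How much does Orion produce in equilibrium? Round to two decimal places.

The follower Orion best-responds to any q_B: π_O = (336 - 0.5Q)q_O - 95q_O.
∂π_O/∂q_O = 241 - (1/2)q_B - q_O = 0 gives the reaction function q_O = (241 - (1/2)q_B).
Borealis substitutes q_O(q_B) into its own profit: π_B = q_B(336 - (1/2)q_B - (241 - (1/2)q_B)/2) - 44q_B = (431/2 - (1/4)q_B)q_B - 44q_B.
Leader FOC: 343/2 - (1/2)q_B = 0, so q_B = 343.
Then q_O = (241 - (1/2)·343) = 139/2.

69.50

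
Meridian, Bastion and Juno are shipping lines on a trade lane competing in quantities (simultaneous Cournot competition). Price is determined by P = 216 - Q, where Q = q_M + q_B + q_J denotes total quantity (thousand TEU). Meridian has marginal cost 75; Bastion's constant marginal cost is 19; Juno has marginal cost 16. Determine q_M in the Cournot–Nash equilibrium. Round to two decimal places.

Meridian's profit: π_M = (216 - Q)q_M - (75q_M). Setting ∂π_M/∂q_M = 0: 141 - 2q_M - (q_B + q_J) = 0.
Bastion's profit: π_B = (216 - Q)q_B - (19q_B). Setting ∂π_B/∂q_B = 0: 197 - 2q_B - (q_M + q_J) = 0.
Juno's first-order condition: 200 - 2q_J - (q_M + q_B) = 0.
Adding the 3 first-order conditions: 538 − 4Q = 0, so Q = 269/2.
Back-substituting: q_M = (141 − 269/2) = 13/2, q_B = (197 − 269/2) = 125/2, q_J = (200 − 269/2) = 131/2.

6.50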